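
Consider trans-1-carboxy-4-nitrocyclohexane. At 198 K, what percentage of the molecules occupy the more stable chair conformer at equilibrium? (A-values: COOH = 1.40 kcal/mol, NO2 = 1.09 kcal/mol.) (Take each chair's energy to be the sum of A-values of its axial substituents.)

99.8%

C1 and C4 have opposite parity, so for the trans isomer the two substituents are e,e in one chair and a,a in the other.
Chair I (carboxyl axial, nitro axial): E = 2.49 kcal/mol; chair II (carboxyl equatorial, nitro equatorial): E = 0.00 kcal/mol.
ΔG = 2.49 kcal/mol between the two chairs.
K = exp(ΔG/RT) with R = 1.987×10⁻³ kcal mol⁻¹ K⁻¹ and T = 198 K gives K ≈ 561.
Fraction in the lower-energy chair = K/(K+1) = 99.8%.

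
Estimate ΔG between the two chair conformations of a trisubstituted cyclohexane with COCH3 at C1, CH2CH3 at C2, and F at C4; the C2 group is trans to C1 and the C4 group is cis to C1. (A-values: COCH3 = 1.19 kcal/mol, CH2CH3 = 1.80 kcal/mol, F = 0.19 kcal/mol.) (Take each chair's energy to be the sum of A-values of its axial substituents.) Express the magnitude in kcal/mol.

2.80 kcal/mol

Chair I (acetyl axial, ethyl axial, fluoro equatorial): E = 2.99 kcal/mol.
Chair II (acetyl equatorial, ethyl equatorial, fluoro axial): E = 0.19 kcal/mol.
ΔE = 2.99 − 0.19 = 2.80 kcal/mol; chair II is more stable.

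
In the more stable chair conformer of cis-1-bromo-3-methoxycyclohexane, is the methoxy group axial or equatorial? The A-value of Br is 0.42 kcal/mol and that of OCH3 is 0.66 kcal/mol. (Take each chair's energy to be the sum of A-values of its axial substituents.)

equatorial

C1 and C3 have the same parity, so for the cis isomer the two substituents are e,e in one chair and a,a in the other.
Chair I (bromo axial, methoxy axial): E = 1.08 kcal/mol.
Chair II (bromo equatorial, methoxy equatorial): E = 0.00 kcal/mol.
Chair II is the more stable (lower-energy) conformer, and in that chair the methoxy group is equatorial.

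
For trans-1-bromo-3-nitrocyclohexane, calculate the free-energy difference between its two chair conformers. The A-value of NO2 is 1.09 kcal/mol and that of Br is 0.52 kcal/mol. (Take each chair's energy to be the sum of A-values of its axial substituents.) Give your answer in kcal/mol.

0.57 kcal/mol

C1 and C3 have the same parity, so for the trans isomer the two substituents are one axial and one equatorial in each chair.
Chair I (nitro axial, bromo equatorial): E = 1.09 kcal/mol.
Chair II (nitro equatorial, bromo axial): E = 0.52 kcal/mol.
ΔE = 1.09 − 0.52 = 0.57 kcal/mol; chair II is more stable.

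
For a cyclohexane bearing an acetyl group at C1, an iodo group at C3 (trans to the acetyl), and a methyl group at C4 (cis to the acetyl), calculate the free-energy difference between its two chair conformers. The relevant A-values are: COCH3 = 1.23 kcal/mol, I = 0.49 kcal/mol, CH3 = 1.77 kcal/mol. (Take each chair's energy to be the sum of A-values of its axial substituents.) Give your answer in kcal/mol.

Chair I (acetyl axial, iodo equatorial, methyl equatorial): E = 1.23 kcal/mol.
Chair II (acetyl equatorial, iodo axial, methyl axial): E = 2.26 kcal/mol.
ΔE = 2.26 − 1.23 = 1.03 kcal/mol; chair I is more stable.

1.03 kcal/mol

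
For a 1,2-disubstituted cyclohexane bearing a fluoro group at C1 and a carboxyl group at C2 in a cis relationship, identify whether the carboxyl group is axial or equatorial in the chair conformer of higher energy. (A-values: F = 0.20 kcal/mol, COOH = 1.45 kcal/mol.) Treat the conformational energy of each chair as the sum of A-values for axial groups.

axial

C1 and C2 have opposite parity, so for the cis isomer the two substituents are one axial and one equatorial in each chair.
Chair I (fluoro axial, carboxyl equatorial): E = 0.20 kcal/mol.
Chair II (fluoro equatorial, carboxyl axial): E = 1.45 kcal/mol.
Chair II is the less stable (higher-energy) conformer, and in that chair the carboxyl group is axial.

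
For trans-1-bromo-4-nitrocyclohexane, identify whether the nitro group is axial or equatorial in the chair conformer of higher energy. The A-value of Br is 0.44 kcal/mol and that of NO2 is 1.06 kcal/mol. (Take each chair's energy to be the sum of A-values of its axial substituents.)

axial

C1 and C4 have opposite parity, so for the trans isomer the two substituents are e,e in one chair and a,a in the other.
Chair I (bromo axial, nitro axial): E = 1.50 kcal/mol.
Chair II (bromo equatorial, nitro equatorial): E = 0.00 kcal/mol.
Chair I is the less stable (higher-energy) conformer, and in that chair the nitro group is axial.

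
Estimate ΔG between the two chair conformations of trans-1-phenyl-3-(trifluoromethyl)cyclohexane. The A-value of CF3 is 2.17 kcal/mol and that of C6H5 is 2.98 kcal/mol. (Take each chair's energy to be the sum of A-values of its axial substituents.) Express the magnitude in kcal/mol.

0.81 kcal/mol

C1 and C3 have the same parity, so for the trans isomer the two substituents are one axial and one equatorial in each chair.
Chair I (trifluoromethyl axial, phenyl equatorial): E = 2.17 kcal/mol.
Chair II (trifluoromethyl equatorial, phenyl axial): E = 2.98 kcal/mol.
ΔE = 2.98 − 2.17 = 0.81 kcal/mol; chair I is more stable.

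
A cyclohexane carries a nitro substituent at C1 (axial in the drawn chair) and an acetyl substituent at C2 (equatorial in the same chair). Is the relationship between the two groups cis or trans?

cis

C1 and C2 have opposite parity, so their axial bonds point in opposite directions.
With opposite-parity carbons, two substituents on the same face are one axial and one equatorial; opposite faces give both axial or both equatorial.
Here the groups are axial/equatorial → same face → cis.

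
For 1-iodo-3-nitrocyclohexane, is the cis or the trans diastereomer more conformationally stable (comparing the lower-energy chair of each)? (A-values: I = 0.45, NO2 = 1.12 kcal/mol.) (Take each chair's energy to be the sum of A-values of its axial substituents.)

At 1,3 positions (parity same): cis → (e,e or a,a); trans → (a,e or e,a).
Best chair for cis: E = 0.00 kcal/mol; best chair for trans: E = 0.45 kcal/mol.
The cis isomer is lower by 0.45 kcal/mol.

cis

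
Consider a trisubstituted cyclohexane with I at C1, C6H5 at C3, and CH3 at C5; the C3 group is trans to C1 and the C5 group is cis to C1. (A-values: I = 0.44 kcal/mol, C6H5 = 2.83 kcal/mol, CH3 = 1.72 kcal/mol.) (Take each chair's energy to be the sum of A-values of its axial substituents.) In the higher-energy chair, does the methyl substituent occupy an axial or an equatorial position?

equatorial

Chair I (iodo axial, phenyl equatorial, methyl axial): E = 2.16 kcal/mol.
Chair II (iodo equatorial, phenyl axial, methyl equatorial): E = 2.83 kcal/mol.
Chair II is the less stable (higher-energy) conformer, and in that chair the methyl group is equatorial.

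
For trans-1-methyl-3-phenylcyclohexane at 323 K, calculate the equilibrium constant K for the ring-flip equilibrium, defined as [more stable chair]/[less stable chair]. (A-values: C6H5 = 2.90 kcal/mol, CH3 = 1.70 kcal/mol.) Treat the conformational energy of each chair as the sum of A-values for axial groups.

C1 and C3 have the same parity, so for the trans isomer the two substituents are one axial and one equatorial in each chair.
Chair I (phenyl axial, methyl equatorial): E = 2.90 kcal/mol; chair II (phenyl equatorial, methyl axial): E = 1.70 kcal/mol.
ΔG = 1.20 kcal/mol between the two chairs.
K = exp(ΔG/RT) with R = 1.987×10⁻³ kcal mol⁻¹ K⁻¹ and T = 323 K gives K ≈ 6.49.

K ≈ 6.49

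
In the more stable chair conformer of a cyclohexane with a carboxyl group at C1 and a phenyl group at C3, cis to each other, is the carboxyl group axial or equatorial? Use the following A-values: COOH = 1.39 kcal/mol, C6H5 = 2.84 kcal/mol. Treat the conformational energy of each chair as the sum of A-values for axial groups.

C1 and C3 have the same parity, so for the cis isomer the two substituents are e,e in one chair and a,a in the other.
Chair I (carboxyl axial, phenyl axial): E = 4.23 kcal/mol.
Chair II (carboxyl equatorial, phenyl equatorial): E = 0.00 kcal/mol.
Chair II is the more stable (lower-energy) conformer, and in that chair the carboxyl group is equatorial.

equatorial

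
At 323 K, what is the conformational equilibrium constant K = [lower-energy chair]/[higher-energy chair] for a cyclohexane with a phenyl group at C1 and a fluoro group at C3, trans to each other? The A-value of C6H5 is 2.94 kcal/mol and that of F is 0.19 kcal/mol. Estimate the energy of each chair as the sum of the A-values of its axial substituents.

C1 and C3 have the same parity, so for the trans isomer the two substituents are one axial and one equatorial in each chair.
Chair I (phenyl axial, fluoro equatorial): E = 2.94 kcal/mol; chair II (phenyl equatorial, fluoro axial): E = 0.19 kcal/mol.
ΔG = 2.75 kcal/mol between the two chairs.
K = exp(ΔG/RT) with R = 1.987×10⁻³ kcal mol⁻¹ K⁻¹ and T = 323 K gives K ≈ 72.6.

K ≈ 72.6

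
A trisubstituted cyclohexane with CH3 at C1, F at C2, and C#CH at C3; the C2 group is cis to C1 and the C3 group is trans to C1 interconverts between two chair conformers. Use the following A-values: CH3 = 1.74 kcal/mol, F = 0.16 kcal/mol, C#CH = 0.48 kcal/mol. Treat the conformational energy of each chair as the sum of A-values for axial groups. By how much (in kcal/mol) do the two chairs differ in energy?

Chair I (methyl axial, fluoro equatorial, ethynyl equatorial): E = 1.74 kcal/mol.
Chair II (methyl equatorial, fluoro axial, ethynyl axial): E = 0.64 kcal/mol.
ΔE = 1.74 − 0.64 = 1.10 kcal/mol; chair II is more stable.

1.10 kcal/mol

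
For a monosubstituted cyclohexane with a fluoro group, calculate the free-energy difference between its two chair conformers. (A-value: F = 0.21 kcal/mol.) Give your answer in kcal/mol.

0.21 kcal/mol

A monosubstituted cyclohexane has one chair with the fluoro group axial (E = A = 0.21 kcal/mol) and one with it equatorial (E = 0).
ΔE = 0.21 − 0 = 0.21 kcal/mol.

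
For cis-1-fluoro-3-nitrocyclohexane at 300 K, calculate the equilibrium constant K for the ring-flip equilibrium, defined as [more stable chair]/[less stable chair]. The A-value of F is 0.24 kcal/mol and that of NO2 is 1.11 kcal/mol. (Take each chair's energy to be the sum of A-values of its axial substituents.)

K ≈ 9.63

C1 and C3 have the same parity, so for the cis isomer the two substituents are e,e in one chair and a,a in the other.
Chair I (fluoro axial, nitro axial): E = 1.35 kcal/mol; chair II (fluoro equatorial, nitro equatorial): E = 0.00 kcal/mol.
ΔG = 1.35 kcal/mol between the two chairs.
K = exp(ΔG/RT) with R = 1.987×10⁻³ kcal mol⁻¹ K⁻¹ and T = 300 K gives K ≈ 9.63.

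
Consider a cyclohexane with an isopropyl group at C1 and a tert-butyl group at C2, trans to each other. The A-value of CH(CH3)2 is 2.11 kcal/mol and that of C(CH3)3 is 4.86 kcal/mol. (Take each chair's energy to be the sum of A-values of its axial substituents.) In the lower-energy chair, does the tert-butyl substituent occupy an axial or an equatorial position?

C1 and C2 have opposite parity, so for the trans isomer the two substituents are e,e in one chair and a,a in the other.
Chair I (isopropyl axial, tert-butyl axial): E = 6.97 kcal/mol.
Chair II (isopropyl equatorial, tert-butyl equatorial): E = 0.00 kcal/mol.
Chair II is the more stable (lower-energy) conformer, and in that chair the tert-butyl group is equatorial.

equatorial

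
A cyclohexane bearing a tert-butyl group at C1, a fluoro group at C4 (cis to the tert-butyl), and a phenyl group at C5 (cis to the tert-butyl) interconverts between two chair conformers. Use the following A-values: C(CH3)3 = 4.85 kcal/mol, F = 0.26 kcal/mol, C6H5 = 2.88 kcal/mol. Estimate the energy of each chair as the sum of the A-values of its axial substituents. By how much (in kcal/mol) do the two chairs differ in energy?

7.47 kcal/mol

Chair I (tert-butyl axial, fluoro equatorial, phenyl axial): E = 7.73 kcal/mol.
Chair II (tert-butyl equatorial, fluoro axial, phenyl equatorial): E = 0.26 kcal/mol.
ΔE = 7.73 − 0.26 = 7.47 kcal/mol; chair II is more stable.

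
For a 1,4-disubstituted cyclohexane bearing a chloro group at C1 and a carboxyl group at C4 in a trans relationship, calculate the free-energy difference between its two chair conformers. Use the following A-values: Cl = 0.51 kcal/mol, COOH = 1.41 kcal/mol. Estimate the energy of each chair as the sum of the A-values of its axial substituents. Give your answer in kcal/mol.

1.92 kcal/mol

C1 and C4 have opposite parity, so for the trans isomer the two substituents are e,e in one chair and a,a in the other.
Chair I (chloro axial, carboxyl axial): E = 1.92 kcal/mol.
Chair II (chloro equatorial, carboxyl equatorial): E = 0.00 kcal/mol.
ΔE = 1.92 − 0.00 = 1.92 kcal/mol; chair II is more stable.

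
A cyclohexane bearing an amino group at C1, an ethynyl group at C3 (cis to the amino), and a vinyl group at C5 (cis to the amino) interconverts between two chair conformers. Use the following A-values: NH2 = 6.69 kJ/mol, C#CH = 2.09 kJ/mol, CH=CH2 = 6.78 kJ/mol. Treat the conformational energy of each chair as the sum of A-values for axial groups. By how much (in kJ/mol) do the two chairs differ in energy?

Chair I (amino axial, ethynyl axial, vinyl axial): E = 15.56 kJ/mol.
Chair II (amino equatorial, ethynyl equatorial, vinyl equatorial): E = 0.00 kJ/mol.
ΔE = 15.56 − 0.00 = 15.56 kJ/mol; chair II is more stable.

15.56 kJ/mol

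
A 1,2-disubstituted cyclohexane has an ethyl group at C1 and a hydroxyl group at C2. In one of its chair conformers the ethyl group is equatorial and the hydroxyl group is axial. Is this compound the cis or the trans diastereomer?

cis

C1 and C2 have opposite parity, so their axial bonds point in opposite directions.
With opposite-parity carbons, two substituents on the same face are one axial and one equatorial; opposite faces give both axial or both equatorial.
Here the groups are equatorial/axial → same face → cis.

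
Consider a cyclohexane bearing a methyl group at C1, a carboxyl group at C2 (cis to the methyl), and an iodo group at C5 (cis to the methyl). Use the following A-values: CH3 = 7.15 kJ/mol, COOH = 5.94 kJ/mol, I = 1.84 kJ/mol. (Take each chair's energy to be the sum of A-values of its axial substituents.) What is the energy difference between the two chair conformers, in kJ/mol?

Chair I (methyl axial, carboxyl equatorial, iodo axial): E = 8.99 kJ/mol.
Chair II (methyl equatorial, carboxyl axial, iodo equatorial): E = 5.94 kJ/mol.
ΔE = 8.99 − 5.94 = 3.05 kJ/mol; chair II is more stable.

3.05 kJ/mol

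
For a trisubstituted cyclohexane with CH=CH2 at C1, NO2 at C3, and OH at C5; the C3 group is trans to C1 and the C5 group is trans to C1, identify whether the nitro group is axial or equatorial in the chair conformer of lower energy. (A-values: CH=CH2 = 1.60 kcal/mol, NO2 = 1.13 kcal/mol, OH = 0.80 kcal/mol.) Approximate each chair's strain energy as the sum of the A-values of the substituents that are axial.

Chair I (vinyl axial, nitro equatorial, hydroxyl equatorial): E = 1.60 kcal/mol.
Chair II (vinyl equatorial, nitro axial, hydroxyl axial): E = 1.93 kcal/mol.
Chair I is the more stable (lower-energy) conformer, and in that chair the nitro group is equatorial.

equatorial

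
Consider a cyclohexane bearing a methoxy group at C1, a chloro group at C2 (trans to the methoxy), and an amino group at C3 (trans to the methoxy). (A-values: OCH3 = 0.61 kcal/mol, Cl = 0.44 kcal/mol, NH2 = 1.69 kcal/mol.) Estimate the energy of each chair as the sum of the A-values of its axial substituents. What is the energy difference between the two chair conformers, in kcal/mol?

Chair I (methoxy axial, chloro axial, amino equatorial): E = 1.05 kcal/mol.
Chair II (methoxy equatorial, chloro equatorial, amino axial): E = 1.69 kcal/mol.
ΔE = 1.69 − 1.05 = 0.64 kcal/mol; chair I is more stable.

0.64 kcal/mol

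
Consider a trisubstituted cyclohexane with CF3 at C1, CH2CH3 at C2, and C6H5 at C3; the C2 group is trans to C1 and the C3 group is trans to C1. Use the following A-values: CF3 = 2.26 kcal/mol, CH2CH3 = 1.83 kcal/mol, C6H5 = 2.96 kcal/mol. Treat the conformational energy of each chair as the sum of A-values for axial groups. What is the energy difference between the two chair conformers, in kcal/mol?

Chair I (trifluoromethyl axial, ethyl axial, phenyl equatorial): E = 4.09 kcal/mol.
Chair II (trifluoromethyl equatorial, ethyl equatorial, phenyl axial): E = 2.96 kcal/mol.
ΔE = 4.09 − 2.96 = 1.13 kcal/mol; chair II is more stable.

1.13 kcal/mol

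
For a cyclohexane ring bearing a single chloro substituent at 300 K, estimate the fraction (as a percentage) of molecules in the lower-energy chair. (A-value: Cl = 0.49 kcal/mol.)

69.5%

One chair has the chloro group axial (E = 0.49 kcal/mol) and the other has it equatorial (E = 0).
ΔG = 0.49 kcal/mol between the two chairs.
K = exp(ΔG/RT) with R = 1.987×10⁻³ kcal mol⁻¹ K⁻¹ and T = 300 K gives K ≈ 2.28.
Fraction in the lower-energy chair = K/(K+1) = 69.5%.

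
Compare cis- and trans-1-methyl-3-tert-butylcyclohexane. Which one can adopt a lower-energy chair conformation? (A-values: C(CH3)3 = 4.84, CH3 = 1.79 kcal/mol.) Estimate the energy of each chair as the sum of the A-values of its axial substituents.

At 1,3 positions (parity same): cis → (e,e or a,a); trans → (a,e or e,a).
Best chair for cis: E = 0.00 kcal/mol; best chair for trans: E = 1.79 kcal/mol.
The cis isomer is lower by 1.79 kcal/mol.

cis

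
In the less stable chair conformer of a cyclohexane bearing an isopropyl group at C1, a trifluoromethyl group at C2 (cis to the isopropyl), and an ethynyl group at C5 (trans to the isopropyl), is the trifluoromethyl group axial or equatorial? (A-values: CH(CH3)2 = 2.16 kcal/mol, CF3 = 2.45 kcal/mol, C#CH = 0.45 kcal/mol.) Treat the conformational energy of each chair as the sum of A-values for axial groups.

axial

Chair I (isopropyl axial, trifluoromethyl equatorial, ethynyl equatorial): E = 2.16 kcal/mol.
Chair II (isopropyl equatorial, trifluoromethyl axial, ethynyl axial): E = 2.90 kcal/mol.
Chair II is the less stable (higher-energy) conformer, and in that chair the trifluoromethyl group is axial.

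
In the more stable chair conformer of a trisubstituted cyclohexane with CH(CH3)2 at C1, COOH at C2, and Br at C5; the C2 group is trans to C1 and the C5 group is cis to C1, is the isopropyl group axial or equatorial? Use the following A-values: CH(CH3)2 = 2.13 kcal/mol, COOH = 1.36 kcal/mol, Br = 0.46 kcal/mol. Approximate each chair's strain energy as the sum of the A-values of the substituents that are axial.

Chair I (isopropyl axial, carboxyl axial, bromo axial): E = 3.95 kcal/mol.
Chair II (isopropyl equatorial, carboxyl equatorial, bromo equatorial): E = 0.00 kcal/mol.
Chair II is the more stable (lower-energy) conformer, and in that chair the isopropyl group is equatorial.

equatorial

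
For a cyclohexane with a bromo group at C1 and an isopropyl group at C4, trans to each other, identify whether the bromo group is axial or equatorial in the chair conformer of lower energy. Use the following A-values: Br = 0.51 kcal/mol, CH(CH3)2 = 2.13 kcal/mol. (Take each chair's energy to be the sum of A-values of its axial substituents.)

equatorial

C1 and C4 have opposite parity, so for the trans isomer the two substituents are e,e in one chair and a,a in the other.
Chair I (bromo axial, isopropyl axial): E = 2.64 kcal/mol.
Chair II (bromo equatorial, isopropyl equatorial): E = 0.00 kcal/mol.
Chair II is the more stable (lower-energy) conformer, and in that chair the bromo group is equatorial.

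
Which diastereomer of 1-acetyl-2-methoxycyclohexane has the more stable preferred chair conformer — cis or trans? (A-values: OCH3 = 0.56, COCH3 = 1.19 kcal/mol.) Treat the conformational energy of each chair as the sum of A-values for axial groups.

At 1,2 positions (parity opposite): cis → (a,e or e,a); trans → (e,e or a,a).
Best chair for cis: E = 0.56 kcal/mol; best chair for trans: E = 0.00 kcal/mol.
The trans isomer is lower by 0.56 kcal/mol.

trans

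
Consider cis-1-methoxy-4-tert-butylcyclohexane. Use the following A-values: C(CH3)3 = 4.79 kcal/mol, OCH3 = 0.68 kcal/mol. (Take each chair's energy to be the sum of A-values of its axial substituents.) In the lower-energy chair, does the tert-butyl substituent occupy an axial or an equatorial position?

equatorial

C1 and C4 have opposite parity, so for the cis isomer the two substituents are one axial and one equatorial in each chair.
Chair I (tert-butyl axial, methoxy equatorial): E = 4.79 kcal/mol.
Chair II (tert-butyl equatorial, methoxy axial): E = 0.68 kcal/mol.
Chair II is the more stable (lower-energy) conformer, and in that chair the tert-butyl group is equatorial.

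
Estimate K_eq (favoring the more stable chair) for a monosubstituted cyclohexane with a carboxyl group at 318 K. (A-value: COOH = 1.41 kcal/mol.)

K ≈ 9.31

One chair has the carboxyl group axial (E = 1.41 kcal/mol) and the other has it equatorial (E = 0).
ΔG = 1.41 kcal/mol between the two chairs.
K = exp(ΔG/RT) with R = 1.987×10⁻³ kcal mol⁻¹ K⁻¹ and T = 318 K gives K ≈ 9.31.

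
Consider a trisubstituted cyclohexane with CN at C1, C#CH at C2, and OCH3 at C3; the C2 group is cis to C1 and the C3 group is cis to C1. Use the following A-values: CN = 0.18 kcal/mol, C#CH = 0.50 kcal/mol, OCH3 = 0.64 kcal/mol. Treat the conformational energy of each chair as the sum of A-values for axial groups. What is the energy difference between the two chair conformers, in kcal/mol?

Chair I (cyano axial, ethynyl equatorial, methoxy axial): E = 0.82 kcal/mol.
Chair II (cyano equatorial, ethynyl axial, methoxy equatorial): E = 0.50 kcal/mol.
ΔE = 0.82 − 0.50 = 0.32 kcal/mol; chair II is more stable.

0.32 kcal/mol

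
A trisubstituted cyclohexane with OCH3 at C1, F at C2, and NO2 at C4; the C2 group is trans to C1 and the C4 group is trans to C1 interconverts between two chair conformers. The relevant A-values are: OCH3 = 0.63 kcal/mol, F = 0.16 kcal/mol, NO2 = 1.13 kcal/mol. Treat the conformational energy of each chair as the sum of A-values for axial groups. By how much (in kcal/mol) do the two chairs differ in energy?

1.92 kcal/mol

Chair I (methoxy axial, fluoro axial, nitro axial): E = 1.92 kcal/mol.
Chair II (methoxy equatorial, fluoro equatorial, nitro equatorial): E = 0.00 kcal/mol.
ΔE = 1.92 − 0.00 = 1.92 kcal/mol; chair II is more stable.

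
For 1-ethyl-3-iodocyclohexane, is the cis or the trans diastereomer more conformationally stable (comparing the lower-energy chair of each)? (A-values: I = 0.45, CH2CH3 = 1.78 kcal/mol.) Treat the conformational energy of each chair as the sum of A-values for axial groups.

cis

At 1,3 positions (parity same): cis → (e,e or a,a); trans → (a,e or e,a).
Best chair for cis: E = 0.00 kcal/mol; best chair for trans: E = 0.45 kcal/mol.
The cis isomer is lower by 0.45 kcal/mol.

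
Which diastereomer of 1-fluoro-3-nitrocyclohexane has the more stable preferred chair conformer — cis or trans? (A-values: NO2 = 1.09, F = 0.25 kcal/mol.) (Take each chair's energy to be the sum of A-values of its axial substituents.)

At 1,3 positions (parity same): cis → (e,e or a,a); trans → (a,e or e,a).
Best chair for cis: E = 0.00 kcal/mol; best chair for trans: E = 0.25 kcal/mol.
The cis isomer is lower by 0.25 kcal/mol.

cis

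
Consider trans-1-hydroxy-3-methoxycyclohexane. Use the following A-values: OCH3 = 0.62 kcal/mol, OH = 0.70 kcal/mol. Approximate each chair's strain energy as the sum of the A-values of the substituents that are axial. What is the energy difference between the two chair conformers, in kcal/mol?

0.08 kcal/mol

C1 and C3 have the same parity, so for the trans isomer the two substituents are one axial and one equatorial in each chair.
Chair I (methoxy axial, hydroxyl equatorial): E = 0.62 kcal/mol.
Chair II (methoxy equatorial, hydroxyl axial): E = 0.70 kcal/mol.
ΔE = 0.70 − 0.62 = 0.08 kcal/mol; chair I is more stable.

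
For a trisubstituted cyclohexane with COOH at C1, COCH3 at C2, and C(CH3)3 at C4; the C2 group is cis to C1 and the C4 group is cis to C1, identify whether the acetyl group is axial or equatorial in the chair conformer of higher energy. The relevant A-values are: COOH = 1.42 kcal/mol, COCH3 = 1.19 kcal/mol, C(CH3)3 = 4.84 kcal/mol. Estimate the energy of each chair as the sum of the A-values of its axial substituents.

Chair I (carboxyl axial, acetyl equatorial, tert-butyl equatorial): E = 1.42 kcal/mol.
Chair II (carboxyl equatorial, acetyl axial, tert-butyl axial): E = 6.03 kcal/mol.
Chair II is the less stable (higher-energy) conformer, and in that chair the acetyl group is axial.

axial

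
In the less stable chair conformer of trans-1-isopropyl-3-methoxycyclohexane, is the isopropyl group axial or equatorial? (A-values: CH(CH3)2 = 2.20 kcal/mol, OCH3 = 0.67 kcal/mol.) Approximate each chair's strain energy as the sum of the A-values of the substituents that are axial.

C1 and C3 have the same parity, so for the trans isomer the two substituents are one axial and one equatorial in each chair.
Chair I (isopropyl axial, methoxy equatorial): E = 2.20 kcal/mol.
Chair II (isopropyl equatorial, methoxy axial): E = 0.67 kcal/mol.
Chair I is the less stable (higher-energy) conformer, and in that chair the isopropyl group is axial.

axial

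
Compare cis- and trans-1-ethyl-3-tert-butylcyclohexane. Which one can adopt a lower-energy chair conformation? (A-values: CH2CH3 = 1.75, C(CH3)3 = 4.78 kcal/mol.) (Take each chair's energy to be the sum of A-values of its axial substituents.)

At 1,3 positions (parity same): cis → (e,e or a,a); trans → (a,e or e,a).
Best chair for cis: E = 0.00 kcal/mol; best chair for trans: E = 1.75 kcal/mol.
The cis isomer is lower by 1.75 kcal/mol.

cis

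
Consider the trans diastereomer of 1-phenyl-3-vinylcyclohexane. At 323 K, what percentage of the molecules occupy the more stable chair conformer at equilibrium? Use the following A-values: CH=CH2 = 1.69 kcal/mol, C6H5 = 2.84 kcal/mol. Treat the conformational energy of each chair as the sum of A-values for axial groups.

85.7%

C1 and C3 have the same parity, so for the trans isomer the two substituents are one axial and one equatorial in each chair.
Chair I (vinyl axial, phenyl equatorial): E = 1.69 kcal/mol; chair II (vinyl equatorial, phenyl axial): E = 2.84 kcal/mol.
ΔG = 1.15 kcal/mol between the two chairs.
K = exp(ΔG/RT) with R = 1.987×10⁻³ kcal mol⁻¹ K⁻¹ and T = 323 K gives K ≈ 6.
Fraction in the lower-energy chair = K/(K+1) = 85.7%.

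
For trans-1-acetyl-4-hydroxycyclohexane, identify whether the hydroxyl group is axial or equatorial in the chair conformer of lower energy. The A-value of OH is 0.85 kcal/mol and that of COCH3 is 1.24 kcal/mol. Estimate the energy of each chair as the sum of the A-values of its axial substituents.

equatorial

C1 and C4 have opposite parity, so for the trans isomer the two substituents are e,e in one chair and a,a in the other.
Chair I (hydroxyl axial, acetyl axial): E = 2.09 kcal/mol.
Chair II (hydroxyl equatorial, acetyl equatorial): E = 0.00 kcal/mol.
Chair II is the more stable (lower-energy) conformer, and in that chair the hydroxyl group is equatorial.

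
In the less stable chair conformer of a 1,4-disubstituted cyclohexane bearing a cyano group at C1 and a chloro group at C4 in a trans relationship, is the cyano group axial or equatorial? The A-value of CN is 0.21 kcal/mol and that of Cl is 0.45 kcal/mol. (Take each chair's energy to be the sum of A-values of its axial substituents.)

axial

C1 and C4 have opposite parity, so for the trans isomer the two substituents are e,e in one chair and a,a in the other.
Chair I (cyano axial, chloro axial): E = 0.66 kcal/mol.
Chair II (cyano equatorial, chloro equatorial): E = 0.00 kcal/mol.
Chair I is the less stable (higher-energy) conformer, and in that chair the cyano group is axial.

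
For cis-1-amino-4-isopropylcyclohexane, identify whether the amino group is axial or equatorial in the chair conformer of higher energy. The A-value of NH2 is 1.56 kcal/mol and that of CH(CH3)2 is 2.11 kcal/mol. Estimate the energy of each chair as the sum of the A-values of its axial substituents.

C1 and C4 have opposite parity, so for the cis isomer the two substituents are one axial and one equatorial in each chair.
Chair I (amino axial, isopropyl equatorial): E = 1.56 kcal/mol.
Chair II (amino equatorial, isopropyl axial): E = 2.11 kcal/mol.
Chair II is the less stable (higher-energy) conformer, and in that chair the amino group is equatorial.

equatorial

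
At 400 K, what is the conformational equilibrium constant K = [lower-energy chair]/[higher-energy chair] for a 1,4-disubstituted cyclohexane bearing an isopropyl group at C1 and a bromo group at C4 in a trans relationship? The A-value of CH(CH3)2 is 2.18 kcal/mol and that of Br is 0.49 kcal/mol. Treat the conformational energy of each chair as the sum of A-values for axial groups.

K ≈ 28.8

C1 and C4 have opposite parity, so for the trans isomer the two substituents are e,e in one chair and a,a in the other.
Chair I (isopropyl axial, bromo axial): E = 2.67 kcal/mol; chair II (isopropyl equatorial, bromo equatorial): E = 0.00 kcal/mol.
ΔG = 2.67 kcal/mol between the two chairs.
K = exp(ΔG/RT) with R = 1.987×10⁻³ kcal mol⁻¹ K⁻¹ and T = 400 K gives K ≈ 28.8.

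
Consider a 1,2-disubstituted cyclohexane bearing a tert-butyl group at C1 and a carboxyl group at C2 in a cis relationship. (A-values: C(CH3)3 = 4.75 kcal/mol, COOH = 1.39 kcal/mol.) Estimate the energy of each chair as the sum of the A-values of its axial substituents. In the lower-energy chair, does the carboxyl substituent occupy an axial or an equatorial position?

axial

C1 and C2 have opposite parity, so for the cis isomer the two substituents are one axial and one equatorial in each chair.
Chair I (tert-butyl axial, carboxyl equatorial): E = 4.75 kcal/mol.
Chair II (tert-butyl equatorial, carboxyl axial): E = 1.39 kcal/mol.
Chair II is the more stable (lower-energy) conformer, and in that chair the carboxyl group is axial.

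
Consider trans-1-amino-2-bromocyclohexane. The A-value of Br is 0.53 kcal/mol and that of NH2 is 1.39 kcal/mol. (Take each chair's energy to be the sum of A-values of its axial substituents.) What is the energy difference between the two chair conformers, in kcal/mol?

1.92 kcal/mol

C1 and C2 have opposite parity, so for the trans isomer the two substituents are e,e in one chair and a,a in the other.
Chair I (bromo axial, amino axial): E = 1.92 kcal/mol.
Chair II (bromo equatorial, amino equatorial): E = 0.00 kcal/mol.
ΔE = 1.92 − 0.00 = 1.92 kcal/mol; chair II is more stable.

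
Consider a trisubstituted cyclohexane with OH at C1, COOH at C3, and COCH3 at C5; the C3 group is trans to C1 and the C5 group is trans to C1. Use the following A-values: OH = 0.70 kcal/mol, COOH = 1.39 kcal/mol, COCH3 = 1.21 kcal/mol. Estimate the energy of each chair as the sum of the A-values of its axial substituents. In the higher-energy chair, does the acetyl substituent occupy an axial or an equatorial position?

Chair I (hydroxyl axial, carboxyl equatorial, acetyl equatorial): E = 0.70 kcal/mol.
Chair II (hydroxyl equatorial, carboxyl axial, acetyl axial): E = 2.60 kcal/mol.
Chair II is the less stable (higher-energy) conformer, and in that chair the acetyl group is axial.

axial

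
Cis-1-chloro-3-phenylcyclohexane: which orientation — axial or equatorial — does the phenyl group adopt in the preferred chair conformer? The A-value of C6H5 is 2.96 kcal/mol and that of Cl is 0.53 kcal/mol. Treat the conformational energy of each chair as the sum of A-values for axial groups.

C1 and C3 have the same parity, so for the cis isomer the two substituents are e,e in one chair and a,a in the other.
Chair I (phenyl axial, chloro axial): E = 3.49 kcal/mol.
Chair II (phenyl equatorial, chloro equatorial): E = 0.00 kcal/mol.
Chair II is the more stable (lower-energy) conformer, and in that chair the phenyl group is equatorial.

equatorial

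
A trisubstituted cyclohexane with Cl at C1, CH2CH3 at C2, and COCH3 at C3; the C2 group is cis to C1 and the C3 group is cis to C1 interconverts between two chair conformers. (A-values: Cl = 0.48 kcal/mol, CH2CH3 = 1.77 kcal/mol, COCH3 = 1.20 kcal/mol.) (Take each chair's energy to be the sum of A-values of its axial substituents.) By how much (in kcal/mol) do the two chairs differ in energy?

0.09 kcal/mol

Chair I (chloro axial, ethyl equatorial, acetyl axial): E = 1.68 kcal/mol.
Chair II (chloro equatorial, ethyl axial, acetyl equatorial): E = 1.77 kcal/mol.
ΔE = 1.77 − 1.68 = 0.09 kcal/mol; chair I is more stable.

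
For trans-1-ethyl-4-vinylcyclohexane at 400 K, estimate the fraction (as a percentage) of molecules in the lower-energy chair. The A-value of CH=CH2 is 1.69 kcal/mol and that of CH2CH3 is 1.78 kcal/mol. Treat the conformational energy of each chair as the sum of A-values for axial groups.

C1 and C4 have opposite parity, so for the trans isomer the two substituents are e,e in one chair and a,a in the other.
Chair I (vinyl axial, ethyl axial): E = 3.47 kcal/mol; chair II (vinyl equatorial, ethyl equatorial): E = 0.00 kcal/mol.
ΔG = 3.47 kcal/mol between the two chairs.
K = exp(ΔG/RT) with R = 1.987×10⁻³ kcal mol⁻¹ K⁻¹ and T = 400 K gives K ≈ 78.7.
Fraction in the lower-energy chair = K/(K+1) = 98.7%.

98.7%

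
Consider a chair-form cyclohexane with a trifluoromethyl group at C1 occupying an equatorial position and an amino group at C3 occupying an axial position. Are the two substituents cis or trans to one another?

C1 and C3 have the same parity, so their axial bonds point in the same direction.
With same-parity carbons, two substituents on the same face are both axial or both equatorial; opposite faces give one of each.
Here the groups are equatorial/axial → opposite face → trans.

trans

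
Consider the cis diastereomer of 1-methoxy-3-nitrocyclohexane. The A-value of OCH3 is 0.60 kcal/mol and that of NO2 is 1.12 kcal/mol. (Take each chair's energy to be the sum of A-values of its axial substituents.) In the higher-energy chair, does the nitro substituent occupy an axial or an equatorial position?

C1 and C3 have the same parity, so for the cis isomer the two substituents are e,e in one chair and a,a in the other.
Chair I (methoxy axial, nitro axial): E = 1.72 kcal/mol.
Chair II (methoxy equatorial, nitro equatorial): E = 0.00 kcal/mol.
Chair I is the less stable (higher-energy) conformer, and in that chair the nitro group is axial.

axial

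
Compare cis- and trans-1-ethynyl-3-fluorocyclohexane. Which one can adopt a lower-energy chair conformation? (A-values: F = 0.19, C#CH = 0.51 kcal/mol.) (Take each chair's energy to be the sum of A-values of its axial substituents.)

At 1,3 positions (parity same): cis → (e,e or a,a); trans → (a,e or e,a).
Best chair for cis: E = 0.00 kcal/mol; best chair for trans: E = 0.19 kcal/mol.
The cis isomer is lower by 0.19 kcal/mol.

cis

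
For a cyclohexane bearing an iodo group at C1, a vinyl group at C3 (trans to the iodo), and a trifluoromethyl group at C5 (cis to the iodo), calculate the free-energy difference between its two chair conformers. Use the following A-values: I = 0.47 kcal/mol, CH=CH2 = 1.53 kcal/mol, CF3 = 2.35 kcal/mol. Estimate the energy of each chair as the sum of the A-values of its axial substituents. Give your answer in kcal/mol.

Chair I (iodo axial, vinyl equatorial, trifluoromethyl axial): E = 2.82 kcal/mol.
Chair II (iodo equatorial, vinyl axial, trifluoromethyl equatorial): E = 1.53 kcal/mol.
ΔE = 2.82 − 1.53 = 1.29 kcal/mol; chair II is more stable.

1.29 kcal/mol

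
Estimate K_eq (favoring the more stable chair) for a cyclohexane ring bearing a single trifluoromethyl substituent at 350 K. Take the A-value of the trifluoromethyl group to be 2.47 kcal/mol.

One chair has the trifluoromethyl group axial (E = 2.47 kcal/mol) and the other has it equatorial (E = 0).
ΔG = 2.47 kcal/mol between the two chairs.
K = exp(ΔG/RT) with R = 1.987×10⁻³ kcal mol⁻¹ K⁻¹ and T = 350 K gives K ≈ 34.9.

K ≈ 34.9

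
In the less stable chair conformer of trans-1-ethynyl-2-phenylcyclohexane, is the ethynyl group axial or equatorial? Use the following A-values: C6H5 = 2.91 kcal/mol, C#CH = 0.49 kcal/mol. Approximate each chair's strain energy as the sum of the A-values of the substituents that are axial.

C1 and C2 have opposite parity, so for the trans isomer the two substituents are e,e in one chair and a,a in the other.
Chair I (phenyl axial, ethynyl axial): E = 3.40 kcal/mol.
Chair II (phenyl equatorial, ethynyl equatorial): E = 0.00 kcal/mol.
Chair I is the less stable (higher-energy) conformer, and in that chair the ethynyl group is axial.

axial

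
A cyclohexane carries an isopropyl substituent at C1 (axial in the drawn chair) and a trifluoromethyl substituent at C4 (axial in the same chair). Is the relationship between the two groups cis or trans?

trans

C1 and C4 have opposite parity, so their axial bonds point in opposite directions.
With opposite-parity carbons, two substituents on the same face are one axial and one equatorial; opposite faces give both axial or both equatorial.
Here the groups are axial/axial → opposite face → trans.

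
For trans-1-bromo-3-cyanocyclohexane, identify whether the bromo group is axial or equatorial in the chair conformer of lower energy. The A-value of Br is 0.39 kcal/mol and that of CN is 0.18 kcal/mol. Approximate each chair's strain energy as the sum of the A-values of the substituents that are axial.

equatorial

C1 and C3 have the same parity, so for the trans isomer the two substituents are one axial and one equatorial in each chair.
Chair I (bromo axial, cyano equatorial): E = 0.39 kcal/mol.
Chair II (bromo equatorial, cyano axial): E = 0.18 kcal/mol.
Chair II is the more stable (lower-energy) conformer, and in that chair the bromo group is equatorial.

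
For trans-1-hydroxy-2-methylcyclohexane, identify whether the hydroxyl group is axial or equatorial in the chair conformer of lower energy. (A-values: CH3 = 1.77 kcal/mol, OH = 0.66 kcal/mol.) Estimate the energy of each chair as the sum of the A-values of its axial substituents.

equatorial

C1 and C2 have opposite parity, so for the trans isomer the two substituents are e,e in one chair and a,a in the other.
Chair I (methyl axial, hydroxyl axial): E = 2.43 kcal/mol.
Chair II (methyl equatorial, hydroxyl equatorial): E = 0.00 kcal/mol.
Chair II is the more stable (lower-energy) conformer, and in that chair the hydroxyl group is equatorial.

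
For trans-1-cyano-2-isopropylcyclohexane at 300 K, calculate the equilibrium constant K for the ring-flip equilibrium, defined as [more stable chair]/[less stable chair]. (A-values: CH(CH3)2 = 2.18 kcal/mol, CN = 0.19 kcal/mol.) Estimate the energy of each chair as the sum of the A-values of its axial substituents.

K ≈ 53.3

C1 and C2 have opposite parity, so for the trans isomer the two substituents are e,e in one chair and a,a in the other.
Chair I (isopropyl axial, cyano axial): E = 2.37 kcal/mol; chair II (isopropyl equatorial, cyano equatorial): E = 0.00 kcal/mol.
ΔG = 2.37 kcal/mol between the two chairs.
K = exp(ΔG/RT) with R = 1.987×10⁻³ kcal mol⁻¹ K⁻¹ and T = 300 K gives K ≈ 53.3.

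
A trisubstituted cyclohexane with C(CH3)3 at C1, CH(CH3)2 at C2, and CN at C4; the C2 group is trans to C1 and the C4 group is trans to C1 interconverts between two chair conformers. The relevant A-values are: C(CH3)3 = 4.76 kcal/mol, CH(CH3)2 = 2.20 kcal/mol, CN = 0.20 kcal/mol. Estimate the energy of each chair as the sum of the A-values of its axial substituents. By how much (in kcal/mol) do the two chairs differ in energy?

7.16 kcal/mol

Chair I (tert-butyl axial, isopropyl axial, cyano axial): E = 7.16 kcal/mol.
Chair II (tert-butyl equatorial, isopropyl equatorial, cyano equatorial): E = 0.00 kcal/mol.
ΔE = 7.16 − 0.00 = 7.16 kcal/mol; chair II is more stable.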